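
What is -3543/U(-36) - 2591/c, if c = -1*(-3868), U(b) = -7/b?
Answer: -493373801/27076 ≈ -18222.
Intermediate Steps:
c = 3868
-3543/U(-36) - 2591/c = -3543/((-7/(-36))) - 2591/3868 = -3543/((-7*(-1/36))) - 2591*1/3868 = -3543/7/36 - 2591/3868 = -3543*36/7 - 2591/3868 = -127548/7 - 2591/3868 = -493373801/27076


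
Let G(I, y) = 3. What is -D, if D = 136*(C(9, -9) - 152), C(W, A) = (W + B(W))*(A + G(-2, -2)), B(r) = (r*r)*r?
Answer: 622880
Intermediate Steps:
B(r) = r³ (B(r) = r²*r = r³)
C(W, A) = (3 + A)*(W + W³) (C(W, A) = (W + W³)*(A + 3) = (W + W³)*(3 + A) = (3 + A)*(W + W³))
D = -622880 (D = 136*(9*(3 - 9 + 3*9² - 9*9²) - 152) = 136*(9*(3 - 9 + 3*81 - 9*81) - 152) = 136*(9*(3 - 9 + 243 - 729) - 152) = 136*(9*(-492) - 152) = 136*(-4428 - 152) = 136*(-4580) = -622880)
-D = -1*(-622880) = 622880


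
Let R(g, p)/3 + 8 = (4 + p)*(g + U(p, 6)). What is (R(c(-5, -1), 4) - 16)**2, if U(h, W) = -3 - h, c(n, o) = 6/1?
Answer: 4096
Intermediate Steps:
c(n, o) = 6 (c(n, o) = 6*1 = 6)
R(g, p) = -24 + 3*(4 + p)*(-3 + g - p) (R(g, p) = -24 + 3*((4 + p)*(g + (-3 - p))) = -24 + 3*((4 + p)*(-3 + g - p)) = -24 + 3*(4 + p)*(-3 + g - p))
(R(c(-5, -1), 4) - 16)**2 = ((-60 - 21*4 - 3*4**2 + 12*6 + 3*6*4) - 16)**2 = ((-60 - 84 - 3*16 + 72 + 72) - 16)**2 = ((-60 - 84 - 48 + 72 + 72) - 16)**2 = (-48 - 16)**2 = (-64)**2 = 4096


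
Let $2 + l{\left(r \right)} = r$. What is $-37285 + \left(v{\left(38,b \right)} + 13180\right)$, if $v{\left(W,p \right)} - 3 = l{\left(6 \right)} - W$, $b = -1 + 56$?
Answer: $-24136$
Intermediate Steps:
$b = 55$
$l{\left(r \right)} = -2 + r$
$v{\left(W,p \right)} = 7 - W$ ($v{\left(W,p \right)} = 3 - \left(-4 + W\right) = 7 - W$)
$-37285 + \left(v{\left(38,b \right)} + 13180\right) = -37285 + \left(\left(7 - 38\right) + 13180\right) = -37285 + \left(-31 + 13180\right) = -37285 + 13149 = -24136$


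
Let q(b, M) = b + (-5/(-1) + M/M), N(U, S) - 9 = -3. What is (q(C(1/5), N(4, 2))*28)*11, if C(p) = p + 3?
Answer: 14168/5 ≈ 2833.6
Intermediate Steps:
N(U, S) = 6 (N(U, S) = 9 - 3 = 6)
C(p) = 3 + p
q(b, M) = 6 + b (q(b, M) = b + (-5*(-1) + 1) = b + (5 + 1) = b + 6 = 6 + b)
(q(C(1/5), N(4, 2))*28)*11 = ((6 + (3 + 1/5))*28)*11 = ((6 + (3 + ⅕))*28)*11 = ((6 + 16/5)*28)*11 = ((46/5)*28)*11 = (1288/5)*11 = 14168/5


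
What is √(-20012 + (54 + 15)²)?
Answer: I*√15251 ≈ 123.49*I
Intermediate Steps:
√(-20012 + (54 + 15)²) = √(-20012 + 69²) = √(-20012 + 4761) = √(-15251) = I*√15251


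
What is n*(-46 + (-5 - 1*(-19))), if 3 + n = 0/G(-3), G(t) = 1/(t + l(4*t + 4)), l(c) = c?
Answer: 96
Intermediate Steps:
G(t) = 1/(4 + 5*t) (G(t) = 1/(t + (4*t + 4)) = 1/(t + (4 + 4*t)) = 1/(4 + 5*t))
n = -3 (n = -3 + 0/(1/(4 + 5*(-3))) = -3 + 0/(1/(4 - 15)) = -3 + 0/(1/(-11)) = -3 + 0/(-1/11) = -3 + 0*(-11) = -3 + 0 = -3)
n*(-46 + (-5 - 1*(-19))) = -3*(-46 + (-5 - 1*(-19))) = -3*(-46 + (-5 + 19)) = -3*(-46 + 14) = -3*(-32) = 96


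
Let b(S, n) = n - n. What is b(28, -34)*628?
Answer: 0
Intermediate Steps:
b(S, n) = 0
b(28, -34)*628 = 0*628 = 0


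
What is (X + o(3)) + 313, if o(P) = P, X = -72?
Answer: 244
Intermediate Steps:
(X + o(3)) + 313 = (-72 + 3) + 313 = -69 + 313 = 244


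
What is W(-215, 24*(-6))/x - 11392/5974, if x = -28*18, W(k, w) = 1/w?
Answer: -413389909/216784512 ≈ -1.9069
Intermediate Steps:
x = -504
W(-215, 24*(-6))/x - 11392/5974 = 1/((24*(-6))*(-504)) - 11392/5974 = -1/504/(-144) - 11392*1/5974 = -1/144*(-1/504) - 5696/2987 = 1/72576 - 5696/2987 = -413389909/216784512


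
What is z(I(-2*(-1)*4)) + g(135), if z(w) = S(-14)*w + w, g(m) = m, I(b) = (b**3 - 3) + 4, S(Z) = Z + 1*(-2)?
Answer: -7560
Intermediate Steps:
S(Z) = -2 + Z (S(Z) = Z - 2 = -2 + Z)
I(b) = 1 + b**3 (I(b) = (-3 + b**3) + 4 = 1 + b**3)
z(w) = -15*w (z(w) = (-2 - 14)*w + w = -16*w + w = -15*w)
z(I(-2*(-1)*4)) + g(135) = -15*(1 + (-2*(-1)*4)**3) + 135 = -15*(1 + (2*4)**3) + 135 = -15*(1 + 8**3) + 135 = -15*(1 + 512) + 135 = -15*513 + 135 = -7695 + 135 = -7560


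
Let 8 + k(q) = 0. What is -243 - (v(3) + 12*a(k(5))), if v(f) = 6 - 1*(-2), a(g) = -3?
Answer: -215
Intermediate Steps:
k(q) = -8 (k(q) = -8 + 0 = -8)
v(f) = 8 (v(f) = 6 + 2 = 8)
-243 - (v(3) + 12*a(k(5))) = -243 - (8 + 12*(-3)) = -243 - (8 - 36) = -243 - 1*(-28) = -243 + 28 = -215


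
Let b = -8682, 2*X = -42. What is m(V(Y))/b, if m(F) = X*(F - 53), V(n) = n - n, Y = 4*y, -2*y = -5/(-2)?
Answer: -371/2894 ≈ -0.12820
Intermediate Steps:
X = -21 (X = (½)*(-42) = -21)
y = -5/4 (y = -(-5)/(2*(-2)) = -(-5)*(-1)/(2*2) = -½*5/2 = -5/4 ≈ -1.2500)
Y = -5 (Y = 4*(-5/4) = -5)
V(n) = 0
m(F) = 1113 - 21*F (m(F) = -21*(F - 53) = -21*(-53 + F) = 1113 - 21*F)
m(V(Y))/b = (1113 - 21*0)/(-8682) = (1113 + 0)*(-1/8682) = 1113*(-1/8682) = -371/2894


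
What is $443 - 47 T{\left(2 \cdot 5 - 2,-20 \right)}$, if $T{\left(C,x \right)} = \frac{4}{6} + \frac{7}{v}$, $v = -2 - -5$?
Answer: $302$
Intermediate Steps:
$v = 3$ ($v = -2 + 5 = 3$)
$T{\left(C,x \right)} = 3$ ($T{\left(C,x \right)} = \frac{4}{6} + \frac{7}{3} = 4 \cdot \frac{1}{6} + 7 \cdot \frac{1}{3} = \frac{2}{3} + \frac{7}{3} = 3$)
$443 - 47 T{\left(2 \cdot 5 - 2,-20 \right)} = 443 - 141 = 302$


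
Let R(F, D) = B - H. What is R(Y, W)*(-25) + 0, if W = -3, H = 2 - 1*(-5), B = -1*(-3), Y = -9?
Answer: 100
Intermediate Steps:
B = 3
H = 7 (H = 2 + 5 = 7)
R(F, D) = -4 (R(F, D) = 3 - 1*7 = 3 - 7 = -4)
R(Y, W)*(-25) + 0 = -4*(-25) + 0 = 100 + 0 = 100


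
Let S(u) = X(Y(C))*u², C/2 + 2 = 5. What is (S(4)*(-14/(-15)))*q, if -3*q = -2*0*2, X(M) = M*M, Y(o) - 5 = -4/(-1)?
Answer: 0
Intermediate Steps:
C = 6 (C = -4 + 2*5 = -4 + 10 = 6)
Y(o) = 9 (Y(o) = 5 - 4/(-1) = 5 - 4*(-1) = 5 + 4 = 9)
X(M) = M²
q = 0 (q = -(-2*0)*2/3 = -0*2 = -⅓*0 = 0)
S(u) = 81*u² (S(u) = 9²*u² = 81*u²)
(S(4)*(-14/(-15)))*q = ((81*4²)*(-14/(-15)))*0 = ((81*16)*(-14*(-1/15)))*0 = (1296*(14/15))*0 = (6048/5)*0 = 0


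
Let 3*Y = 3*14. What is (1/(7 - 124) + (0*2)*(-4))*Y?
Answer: -14/117 ≈ -0.11966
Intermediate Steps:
Y = 14 (Y = (3*14)/3 = (⅓)*42 = 14)
(1/(7 - 124) + (0*2)*(-4))*Y = (1/(7 - 124) + (0*2)*(-4))*14 = (1/(-117) + 0*(-4))*14 = (-1/117 + 0)*14 = -1/117*14 = -14/117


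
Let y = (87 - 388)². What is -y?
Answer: -90601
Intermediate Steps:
y = 90601 (y = (-301)² = 90601)
-y = -1*90601 = -90601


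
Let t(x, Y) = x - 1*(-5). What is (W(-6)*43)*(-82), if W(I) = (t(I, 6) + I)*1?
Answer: 24682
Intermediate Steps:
t(x, Y) = 5 + x (t(x, Y) = x + 5 = 5 + x)
W(I) = 5 + 2*I (W(I) = ((5 + I) + I)*1 = (5 + 2*I)*1 = 5 + 2*I)
(W(-6)*43)*(-82) = ((5 + 2*(-6))*43)*(-82) = ((5 - 12)*43)*(-82) = -7*43*(-82) = -301*(-82) = 24682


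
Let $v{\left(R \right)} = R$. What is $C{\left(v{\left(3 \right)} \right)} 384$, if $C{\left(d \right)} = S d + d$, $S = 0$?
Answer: $1152$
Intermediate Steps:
$C{\left(d \right)} = d$ ($C{\left(d \right)} = 0 d + d = 0 + d = d$)
$C{\left(v{\left(3 \right)} \right)} 384 = 3 \cdot 384 = 1152$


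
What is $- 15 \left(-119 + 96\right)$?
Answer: $345$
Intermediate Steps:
$- 15 \left(-119 + 96\right) = \left(-15\right) \left(-23\right) = 345$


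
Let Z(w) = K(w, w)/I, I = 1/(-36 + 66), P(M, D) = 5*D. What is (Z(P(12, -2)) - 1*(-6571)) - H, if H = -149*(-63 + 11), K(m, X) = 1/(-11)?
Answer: -12977/11 ≈ -1179.7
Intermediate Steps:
K(m, X) = -1/11
I = 1/30 ≈ 0.033333
Z(w) = -30/11 (Z(w) = -1/(11*1/30) = -1/11*30 = -30/11)
H = 7748 (H = -149*(-52) = 7748)
(Z(P(12, -2)) - 1*(-6571)) - H = (-30/11 - 1*(-6571)) - 1*7748 = (-30/11 + 6571) - 7748 = 72251/11 - 7748 = -12977/11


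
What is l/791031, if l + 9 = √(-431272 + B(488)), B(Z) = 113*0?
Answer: -3/263677 + 2*I*√107818/791031 ≈ -1.1378e-5 + 0.0008302*I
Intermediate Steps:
B(Z) = 0
l = -9 + 2*I*√107818 (l = -9 + √(-431272 + 0) = -9 + √(-431272) = -9 + 2*I*√107818 ≈ -9.0 + 656.71*I)
l/791031 = (-9 + 2*I*√107818)/791031 = (-9 + 2*I*√107818)*(1/791031) = -3/263677 + 2*I*√107818/791031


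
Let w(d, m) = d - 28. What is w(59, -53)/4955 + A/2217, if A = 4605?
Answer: 7628834/3661745 ≈ 2.0834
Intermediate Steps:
w(d, m) = -28 + d
w(59, -53)/4955 + A/2217 = (-28 + 59)/4955 + 4605/2217 = 31*(1/4955) + 4605*(1/2217) = 31/4955 + 1535/739 = 7628834/3661745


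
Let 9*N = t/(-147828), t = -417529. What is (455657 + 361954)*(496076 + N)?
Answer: 179875979969356097/443484 ≈ 4.0560e+11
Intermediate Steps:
N = 417529/1330452 (N = (-417529/(-147828))/9 = (-417529*(-1/147828))/9 = (⅑)*(417529/147828) = 417529/1330452 ≈ 0.31383)
(455657 + 361954)*(496076 + N) = (455657 + 361954)*(496076 + 417529/1330452) = 817611*(660005723881/1330452) = 179875979969356097/443484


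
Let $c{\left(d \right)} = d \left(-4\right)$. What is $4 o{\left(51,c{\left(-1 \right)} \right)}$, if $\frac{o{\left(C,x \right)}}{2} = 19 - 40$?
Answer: $-168$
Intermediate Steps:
$c{\left(d \right)} = - 4 d$
$o{\left(C,x \right)} = -42$ ($o{\left(C,x \right)} = 2 \left(19 - 40\right) = 2 \left(-21\right) = -42$)
$4 o{\left(51,c{\left(-1 \right)} \right)} = 4 \left(-42\right) = -168$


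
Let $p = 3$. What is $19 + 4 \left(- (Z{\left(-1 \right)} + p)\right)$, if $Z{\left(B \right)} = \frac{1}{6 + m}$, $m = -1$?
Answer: $\frac{31}{5} \approx 6.2$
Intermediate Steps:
$Z{\left(B \right)} = \frac{1}{5}$ ($Z{\left(B \right)} = \frac{1}{6 - 1} = \frac{1}{5}$)
$19 + 4 \left(- (Z{\left(-1 \right)} + p)\right) = 19 + 4 \left(- (\frac{1}{5} + 3)\right) = 19 + 4 \left(\left(-1\right) \frac{16}{5}\right) = 19 + 4 \left(- \frac{16}{5}\right) = 19 - \frac{64}{5} = \frac{31}{5}$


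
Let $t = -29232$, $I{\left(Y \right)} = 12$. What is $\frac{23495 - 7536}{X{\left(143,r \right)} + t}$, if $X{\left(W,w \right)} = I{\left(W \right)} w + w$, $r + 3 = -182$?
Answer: $- \frac{15959}{31637} \approx -0.50444$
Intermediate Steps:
$r = -185$ ($r = -3 - 182 = -185$)
$X{\left(W,w \right)} = 13 w$ ($X{\left(W,w \right)} = 12 w + w = 13 w$)
$\frac{23495 - 7536}{X{\left(143,r \right)} + t} = \frac{23495 - 7536}{13 \left(-185\right) - 29232} = \frac{15959}{-2405 - 29232} = \frac{15959}{-31637} = 15959 \left(- \frac{1}{31637}\right) = - \frac{15959}{31637}$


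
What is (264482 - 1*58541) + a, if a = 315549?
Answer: 521490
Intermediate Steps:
(264482 - 1*58541) + a = (264482 - 1*58541) + 315549 = (264482 - 58541) + 315549 = 205941 + 315549 = 521490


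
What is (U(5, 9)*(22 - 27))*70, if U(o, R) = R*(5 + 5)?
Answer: -31500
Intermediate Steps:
U(o, R) = 10*R (U(o, R) = R*10 = 10*R)
(U(5, 9)*(22 - 27))*70 = ((10*9)*(22 - 27))*70 = (90*(-5))*70 = -450*70 = -31500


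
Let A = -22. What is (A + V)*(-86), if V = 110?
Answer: -7568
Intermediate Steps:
(A + V)*(-86) = (-22 + 110)*(-86) = 88*(-86) = -7568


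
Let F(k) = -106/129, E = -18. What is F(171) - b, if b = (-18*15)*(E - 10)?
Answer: -975346/129 ≈ -7560.8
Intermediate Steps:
F(k) = -106/129 (F(k) = -106*1/129 = -106/129)
b = 7560 (b = (-18*15)*(-18 - 10) = -270*(-28) = 7560)
F(171) - b = -106/129 - 1*7560 = -106/129 - 7560 = -975346/129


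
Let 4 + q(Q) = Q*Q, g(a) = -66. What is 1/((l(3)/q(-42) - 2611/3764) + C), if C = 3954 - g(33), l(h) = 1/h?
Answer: 4968480/19969844021 ≈ 0.00024880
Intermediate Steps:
q(Q) = -4 + Q**2 (q(Q) = -4 + Q*Q = -4 + Q**2)
C = 4020 (C = 3954 - 1*(-66) = 3954 + 66 = 4020)
1/((l(3)/q(-42) - 2611/3764) + C) = 1/((1/(3*(-4 + (-42)**2)) - 2611/3764) + 4020) = 1/((1/(3*(-4 + 1764)) - 2611*1/3764) + 4020) = 1/(((1/3)/1760 - 2611/3764) + 4020) = 1/(((1/3)*(1/1760) - 2611/3764) + 4020) = 1/((1/5280 - 2611/3764) + 4020) = 1/(-3445579/4968480 + 4020) = 1/(19969844021/4968480) = 4968480/19969844021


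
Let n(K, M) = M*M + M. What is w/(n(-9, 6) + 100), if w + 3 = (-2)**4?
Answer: 13/142 ≈ 0.091549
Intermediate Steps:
n(K, M) = M + M**2 (n(K, M) = M**2 + M = M + M**2)
w = 13 (w = -3 + (-2)**4 = -3 + 16 = 13)
w/(n(-9, 6) + 100) = 13/(6*(1 + 6) + 100) = 13/(6*7 + 100) = 13/(42 + 100) = 13/142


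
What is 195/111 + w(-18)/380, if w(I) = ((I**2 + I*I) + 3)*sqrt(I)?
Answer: 65/37 + 1953*I*sqrt(2)/380 ≈ 1.7568 + 7.2683*I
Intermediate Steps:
w(I) = sqrt(I)*(3 + 2*I**2) (w(I) = ((I**2 + I**2) + 3)*sqrt(I) = (2*I**2 + 3)*sqrt(I) = (3 + 2*I**2)*sqrt(I) = sqrt(I)*(3 + 2*I**2))
195/111 + w(-18)/380 = 195/111 + (sqrt(-18)*(3 + 2*(-18)**2))/380 = 195*(1/111) + ((3*I*sqrt(2))*(3 + 2*324))*(1/380) = 65/37 + ((3*I*sqrt(2))*(3 + 648))*(1/380) = 65/37 + ((3*I*sqrt(2))*651)*(1/380) = 65/37 + (1953*I*sqrt(2))*(1/380) = 65/37 + 1953*I*sqrt(2)/380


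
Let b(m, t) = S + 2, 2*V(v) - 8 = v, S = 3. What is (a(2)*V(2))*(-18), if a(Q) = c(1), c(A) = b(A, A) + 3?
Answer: -720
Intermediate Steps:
V(v) = 4 + v/2
b(m, t) = 5 (b(m, t) = 3 + 2 = 5)
c(A) = 8 (c(A) = 5 + 3 = 8)
a(Q) = 8
(a(2)*V(2))*(-18) = (8*(4 + (1/2)*2))*(-18) = (8*(4 + 1))*(-18) = (8*5)*(-18) = 40*(-18) = -720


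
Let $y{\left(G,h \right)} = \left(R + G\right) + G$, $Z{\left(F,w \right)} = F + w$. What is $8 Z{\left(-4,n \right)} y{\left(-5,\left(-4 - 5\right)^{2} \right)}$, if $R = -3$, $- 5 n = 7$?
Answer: $\frac{2808}{5} \approx 561.6$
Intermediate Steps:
$n = - \frac{7}{5}$ ($n = \left(- \frac{1}{5}\right) 7 = - \frac{7}{5} \approx -1.4$)
$y{\left(G,h \right)} = -3 + 2 G$ ($y{\left(G,h \right)} = \left(-3 + G\right) + G = -3 + 2 G$)
$8 Z{\left(-4,n \right)} y{\left(-5,\left(-4 - 5\right)^{2} \right)} = 8 \left(-4 - \frac{7}{5}\right) \left(-3 + 2 \left(-5\right)\right) = 8 \left(- \frac{27}{5}\right) \left(-3 - 10\right) = \left(- \frac{216}{5}\right) \left(-13\right) = \frac{2808}{5}$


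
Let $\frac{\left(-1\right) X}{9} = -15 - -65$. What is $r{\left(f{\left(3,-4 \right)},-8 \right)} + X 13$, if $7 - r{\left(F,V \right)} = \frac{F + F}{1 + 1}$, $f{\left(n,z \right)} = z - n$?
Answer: $-5836$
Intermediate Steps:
$X = -450$ ($X = - 9 \left(-15 - -65\right) = - 9 \left(-15 + 65\right) = \left(-9\right) 50 = -450$)
$r{\left(F,V \right)} = 7 - F$ ($r{\left(F,V \right)} = 7 - \frac{F + F}{1 + 1} = 7 - \frac{2 F}{2} = 7 - 2 F \frac{1}{2} = 7 - F$)
$r{\left(f{\left(3,-4 \right)},-8 \right)} + X 13 = \left(7 - \left(-4 - 3\right)\right) - 5850 = \left(7 - -7\right) - 5850 = \left(7 + 7\right) - 5850 = 14 - 5850 = -5836$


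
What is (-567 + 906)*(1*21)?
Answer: 7119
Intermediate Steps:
(-567 + 906)*(1*21) = 339*21 = 7119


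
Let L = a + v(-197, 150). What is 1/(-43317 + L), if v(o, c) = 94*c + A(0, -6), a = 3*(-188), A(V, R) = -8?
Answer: -1/29789 ≈ -3.3569e-5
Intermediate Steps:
a = -564
v(o, c) = -8 + 94*c (v(o, c) = 94*c - 8 = -8 + 94*c)
L = 13528 (L = -564 + (-8 + 94*150) = -564 + (-8 + 14100) = -564 + 14092 = 13528)
1/(-43317 + L) = 1/(-43317 + 13528) = 1/(-29789) = -1/29789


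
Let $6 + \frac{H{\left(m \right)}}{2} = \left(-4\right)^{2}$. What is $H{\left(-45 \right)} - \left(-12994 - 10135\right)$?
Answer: $23149$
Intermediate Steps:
$H{\left(m \right)} = 20$ ($H{\left(m \right)} = -12 + 2 \left(-4\right)^{2} = -12 + 2 \cdot 16 = -12 + 32 = 20$)
$H{\left(-45 \right)} - \left(-12994 - 10135\right) = 20 - \left(-12994 - 10135\right) = 20 - -23129 = 20 + 23129 = 23149$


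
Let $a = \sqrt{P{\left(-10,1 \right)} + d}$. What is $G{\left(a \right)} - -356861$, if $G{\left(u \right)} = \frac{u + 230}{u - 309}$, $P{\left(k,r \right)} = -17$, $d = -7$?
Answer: $\frac{11360646253}{31835} - \frac{1078 i \sqrt{6}}{95505} \approx 3.5686 \cdot 10^{5} - 0.027648 i$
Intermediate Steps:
$a = 2 i \sqrt{6}$ ($a = \sqrt{-17 - 7} = \sqrt{-24} = 2 i \sqrt{6} \approx 4.899 i$)
$G{\left(u \right)} = \frac{230 + u}{-309 + u}$
$G{\left(a \right)} - -356861 = \frac{230 + 2 i \sqrt{6}}{-309 + 2 i \sqrt{6}} - -356861 = \frac{230 + 2 i \sqrt{6}}{-309 + 2 i \sqrt{6}} + 356861 = 356861 + \frac{230 + 2 i \sqrt{6}}{-309 + 2 i \sqrt{6}}$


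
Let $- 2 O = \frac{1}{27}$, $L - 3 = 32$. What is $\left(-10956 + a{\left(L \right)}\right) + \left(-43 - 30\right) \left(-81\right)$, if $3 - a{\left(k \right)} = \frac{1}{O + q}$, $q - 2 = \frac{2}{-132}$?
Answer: $- \frac{2943657}{584} \approx -5040.5$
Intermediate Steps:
$q = \frac{131}{66}$ ($q = 2 + \frac{2}{-132} = 2 + 2 \left(- \frac{1}{132}\right) = 2 - \frac{1}{66} = \frac{131}{66} \approx 1.9848$)
$L = 35$ ($L = 3 + 32 = 35$)
$O = - \frac{1}{54}$ ($O = - \frac{1}{2 \cdot 27} = \left(- \frac{1}{2}\right) \frac{1}{27} = - \frac{1}{54} \approx -0.018519$)
$a{\left(k \right)} = \frac{1455}{584}$ ($a{\left(k \right)} = 3 - \frac{1}{- \frac{1}{54} + \frac{131}{66}} = 3 - \frac{1}{\frac{584}{297}} = 3 - \frac{297}{584} = \frac{1455}{584}$)
$\left(-10956 + a{\left(L \right)}\right) + \left(-43 - 30\right) \left(-81\right) = \left(-10956 + \frac{1455}{584}\right) + \left(-43 - 30\right) \left(-81\right) = - \frac{6396849}{584} - -5913 = - \frac{6396849}{584} + 5913 = - \frac{2943657}{584}$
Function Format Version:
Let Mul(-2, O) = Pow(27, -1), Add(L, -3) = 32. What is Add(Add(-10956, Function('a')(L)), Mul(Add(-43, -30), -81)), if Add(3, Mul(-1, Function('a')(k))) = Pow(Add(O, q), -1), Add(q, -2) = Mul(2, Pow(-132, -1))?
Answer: Rational(-2943657, 584) ≈ -5040.5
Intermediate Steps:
q = Rational(131, 66) (q = Add(2, Mul(2, Pow(-132, -1))) = Add(2, Mul(2, Rational(-1, 132))) = Add(2, Rational(-1, 66)) = Rational(131, 66) ≈ 1.9848)
L = 35 (L = Add(3, 32) = 35)
O = Rational(-1, 54) (O = Mul(Rational(-1, 2), Pow(27, -1)) = Mul(Rational(-1, 2), Rational(1, 27)) = Rational(-1, 54) ≈ -0.018519)
Function('a')(k) = Rational(1455, 584) (Function('a')(k) = Add(3, Mul(-1, Pow(Add(Rational(-1, 54), Rational(131, 66)), -1))) = Add(3, Mul(-1, Pow(Rational(584, 297), -1))) = Add(3, Mul(-1, Rational(297, 584))) = Add(3, Rational(-297, 584)) = Rational(1455, 584))
Add(Add(-10956, Function('a')(L)), Mul(Add(-43, -30), -81)) = Add(Add(-10956, Rational(1455, 584)), Mul(Add(-43, -30), -81)) = Add(Rational(-6396849, 584), Mul(-73, -81)) = Add(Rational(-6396849, 584), 5913) = Rational(-2943657, 584)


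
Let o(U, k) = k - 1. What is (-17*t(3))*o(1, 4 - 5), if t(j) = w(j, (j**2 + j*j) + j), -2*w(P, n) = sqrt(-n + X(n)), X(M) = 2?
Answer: -17*I*sqrt(19) ≈ -74.101*I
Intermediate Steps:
o(U, k) = -1 + k
w(P, n) = -sqrt(2 - n)/2 (w(P, n) = -sqrt(-n + 2)/2 = -sqrt(2 - n)/2)
t(j) = -sqrt(2 - j - 2*j**2)/2 (t(j) = -sqrt(2 - ((j**2 + j*j) + j))/2 = -sqrt(2 - ((j**2 + j**2) + j))/2 = -sqrt(2 - (2*j**2 + j))/2 = -sqrt(2 - (j + 2*j**2))/2 = -sqrt(2 + (-j - 2*j**2))/2 = -sqrt(2 - j - 2*j**2)/2)
(-17*t(3))*o(1, 4 - 5) = (-(-17)*sqrt(2 - 1*3*(1 + 2*3))/2)*(-1 + (4 - 5)) = (-(-17)*sqrt(2 - 1*3*(1 + 6))/2)*(-1 - 1) = -(-17)*sqrt(2 - 1*3*7)/2*(-2) = -(-17)*sqrt(2 - 21)/2*(-2) = -(-17)*sqrt(-19)/2*(-2) = -(-17)*I*sqrt(19)/2*(-2) = (17*I*sqrt(19)/2)*(-2) = -17*I*sqrt(19)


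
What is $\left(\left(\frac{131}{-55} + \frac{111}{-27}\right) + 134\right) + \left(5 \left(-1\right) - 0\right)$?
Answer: $\frac{60641}{495} \approx 122.51$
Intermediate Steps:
$\left(\left(\frac{131}{-55} + \frac{111}{-27}\right) + 134\right) + \left(5 \left(-1\right) - 0\right) = \left(\left(131 \left(- \frac{1}{55}\right) + 111 \left(- \frac{1}{27}\right)\right) + 134\right) + \left(-5 + 0\right) = \left(\left(- \frac{131}{55} - \frac{37}{9}\right) + 134\right) - 5 = \left(- \frac{3214}{495} + 134\right) - 5 = \frac{63116}{495} - 5 = \frac{60641}{495}$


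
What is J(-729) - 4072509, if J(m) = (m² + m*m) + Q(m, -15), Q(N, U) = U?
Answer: -3009642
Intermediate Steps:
J(m) = -15 + 2*m² (J(m) = (m² + m*m) - 15 = (m² + m²) - 15 = 2*m² - 15 = -15 + 2*m²)
J(-729) - 4072509 = (-15 + 2*(-729)²) - 4072509 = (-15 + 2*531441) - 4072509 = (-15 + 1062882) - 4072509 = 1062867 - 4072509 = -3009642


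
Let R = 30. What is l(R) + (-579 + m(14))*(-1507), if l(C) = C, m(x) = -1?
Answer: 874090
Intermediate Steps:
l(R) + (-579 + m(14))*(-1507) = 30 + (-579 - 1)*(-1507) = 30 - 580*(-1507) = 30 + 874060 = 874090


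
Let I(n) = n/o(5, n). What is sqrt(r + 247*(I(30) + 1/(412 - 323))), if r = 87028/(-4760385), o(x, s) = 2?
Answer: 2*sqrt(166385486722702537605)/423674265 ≈ 60.891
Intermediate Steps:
I(n) = n/2
r = -87028/4760385 (r = 87028*(-1/4760385) = -87028/4760385 ≈ -0.018282)
sqrt(r + 247*(I(30) + 1/(412 - 323))) = sqrt(-87028/4760385 + 247*((1/2)*30 + 1/(412 - 323))) = sqrt(-87028/4760385 + 247*(15 + 1/89)) = sqrt(-87028/4760385 + 247*(1336/89)) = sqrt(-87028/4760385 + 329992/89) = sqrt(1570881221428/423674265) = 2*sqrt(166385486722702537605)/423674265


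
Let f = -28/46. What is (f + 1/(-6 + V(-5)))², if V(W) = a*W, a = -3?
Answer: 10609/42849 ≈ 0.24759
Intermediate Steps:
V(W) = -3*W
f = -14/23 (f = -28*1/46 = -14/23 ≈ -0.60870)
(f + 1/(-6 + V(-5)))² = (-14/23 + 1/(-6 - 3*(-5)))² = (-14/23 + 1/(-6 + 15))² = (-14/23 + 1/9)² = (-14/23 + ⅑)² = (-103/207)² = 10609/42849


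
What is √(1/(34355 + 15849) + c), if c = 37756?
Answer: 5*√951617937039/25102 ≈ 194.31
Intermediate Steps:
√(1/(34355 + 15849) + c) = √(1/(34355 + 15849) + 37756) = √(1/50204 + 37756) = √(1895502225/50204) = 5*√951617937039/25102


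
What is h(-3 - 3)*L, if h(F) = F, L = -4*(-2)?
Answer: -48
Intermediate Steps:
L = 8
h(-3 - 3)*L = (-3 - 3)*8 = -6*8 = -48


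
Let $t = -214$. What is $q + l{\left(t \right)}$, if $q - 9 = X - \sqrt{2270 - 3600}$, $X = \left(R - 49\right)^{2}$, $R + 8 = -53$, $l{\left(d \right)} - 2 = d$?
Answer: $11897 - i \sqrt{1330} \approx 11897.0 - 36.469 i$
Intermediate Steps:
$l{\left(d \right)} = 2 + d$
$R = -61$ ($R = -8 - 53 = -61$)
$X = 12100$ ($X = \left(-61 - 49\right)^{2} = \left(-110\right)^{2} = 12100$)
$q = 12109 - i \sqrt{1330}$ ($q = 9 + \left(12100 - \sqrt{2270 - 3600}\right) = 9 + \left(12100 - \sqrt{-1330}\right) = 9 + \left(12100 - i \sqrt{1330}\right) = 12109 - i \sqrt{1330} \approx 12109.0 - 36.469 i$)
$q + l{\left(t \right)} = \left(12109 - i \sqrt{1330}\right) + \left(2 - 214\right) = \left(12109 - i \sqrt{1330}\right) - 212 = 11897 - i \sqrt{1330}$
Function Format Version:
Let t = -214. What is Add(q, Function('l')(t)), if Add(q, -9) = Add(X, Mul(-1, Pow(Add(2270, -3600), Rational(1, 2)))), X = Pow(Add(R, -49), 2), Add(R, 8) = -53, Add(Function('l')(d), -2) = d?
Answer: Add(11897, Mul(-1, I, Pow(1330, Rational(1, 2)))) ≈ Add(11897., Mul(-36.469, I))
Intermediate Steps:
Function('l')(d) = Add(2, d)
R = -61 (R = Add(-8, -53) = -61)
X = 12100 (X = Pow(Add(-61, -49), 2) = Pow(-110, 2) = 12100)
q = Add(12109, Mul(-1, I, Pow(1330, Rational(1, 2)))) (q = Add(9, Add(12100, Mul(-1, Pow(Add(2270, -3600), Rational(1, 2))))) = Add(9, Add(12100, Mul(-1, Pow(-1330, Rational(1, 2))))) = Add(9, Add(12100, Mul(-1, Mul(I, Pow(1330, Rational(1, 2)))))) = Add(9, Add(12100, Mul(-1, I, Pow(1330, Rational(1, 2))))) = Add(12109, Mul(-1, I, Pow(1330, Rational(1, 2)))) ≈ Add(12109., Mul(-36.469, I)))
Add(q, Function('l')(t)) = Add(Add(12109, Mul(-1, I, Pow(1330, Rational(1, 2)))), Add(2, -214)) = Add(Add(12109, Mul(-1, I, Pow(1330, Rational(1, 2)))), -212) = Add(11897, Mul(-1, I, Pow(1330, Rational(1, 2))))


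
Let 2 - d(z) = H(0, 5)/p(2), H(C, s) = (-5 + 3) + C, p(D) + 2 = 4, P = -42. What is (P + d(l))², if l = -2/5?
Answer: 1521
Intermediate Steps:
p(D) = 2 (p(D) = -2 + 4 = 2)
H(C, s) = -2 + C
l = -⅖ (l = -2*⅕ = -⅖ ≈ -0.40000)
d(z) = 3 (d(z) = 2 - (-2 + 0)/2 = 2 - (-2)/2 = 2 - 1*(-1) = 2 + 1 = 3)
(P + d(l))² = (-42 + 3)² = (-39)² = 1521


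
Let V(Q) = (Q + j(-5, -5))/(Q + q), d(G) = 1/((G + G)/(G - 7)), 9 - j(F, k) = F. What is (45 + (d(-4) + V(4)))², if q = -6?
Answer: 89401/64 ≈ 1396.9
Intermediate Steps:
j(F, k) = 9 - F
d(G) = (-7 + G)/(2*G) (d(G) = 1/((2*G)/(-7 + G)) = 1/(2*G/(-7 + G)) = (-7 + G)/(2*G))
V(Q) = (14 + Q)/(-6 + Q) (V(Q) = (Q + (9 - 1*(-5)))/(Q - 6) = (Q + (9 + 5))/(-6 + Q) = (Q + 14)/(-6 + Q) = (14 + Q)/(-6 + Q))
(45 + (d(-4) + V(4)))² = (45 + ((½)*(-7 - 4)/(-4) + (14 + 4)/(-6 + 4)))² = (45 + ((½)*(-¼)*(-11) + 18/(-2)))² = (45 + (11/8 - ½*18))² = (45 + (11/8 - 9))² = (45 - 61/8)² = (299/8)² = 89401/64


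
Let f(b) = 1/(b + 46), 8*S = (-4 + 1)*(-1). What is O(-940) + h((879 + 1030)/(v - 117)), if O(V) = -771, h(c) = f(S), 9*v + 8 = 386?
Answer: -286033/371 ≈ -770.98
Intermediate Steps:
v = 42 (v = -8/9 + (1/9)*386 = -8/9 + 386/9 = 42)
S = 3/8 (S = ((-4 + 1)*(-1))/8 = (-3*(-1))/8 = (1/8)*3 = 3/8 ≈ 0.37500)
f(b) = 1/(46 + b)
h(c) = 8/371 (h(c) = 1/(46 + 3/8) = 1/(371/8) = 8/371)
O(-940) + h((879 + 1030)/(v - 117)) = -771 + 8/371 = -286033/371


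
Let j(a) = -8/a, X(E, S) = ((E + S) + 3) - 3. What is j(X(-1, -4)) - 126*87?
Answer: -54802/5 ≈ -10960.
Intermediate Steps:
X(E, S) = E + S (X(E, S) = (3 + E + S) - 3 = E + S)
j(X(-1, -4)) - 126*87 = -8/(-1 - 4) - 126*87 = -8/(-5) - 10962 = -8*(-1/5) - 10962 = 8/5 - 10962 = -54802/5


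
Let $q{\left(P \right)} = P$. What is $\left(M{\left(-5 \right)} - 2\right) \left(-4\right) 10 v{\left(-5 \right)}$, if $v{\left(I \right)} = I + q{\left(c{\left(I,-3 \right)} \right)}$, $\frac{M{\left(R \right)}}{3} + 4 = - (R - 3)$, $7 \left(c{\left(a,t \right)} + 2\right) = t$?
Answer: $\frac{20800}{7} \approx 2971.4$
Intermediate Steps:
$c{\left(a,t \right)} = -2 + \frac{t}{7}$
$M{\left(R \right)} = -3 - 3 R$ ($M{\left(R \right)} = -12 + 3 \left(- (R - 3)\right) = -12 + 3 \left(- (-3 + R)\right) = -12 + 3 \left(3 - R\right) = -12 - \left(-9 + 3 R\right) = -3 - 3 R$)
$v{\left(I \right)} = - \frac{17}{7} + I$ ($v{\left(I \right)} = I + \left(-2 + \frac{1}{7} \left(-3\right)\right) = I - \frac{17}{7} = - \frac{17}{7} + I$)
$\left(M{\left(-5 \right)} - 2\right) \left(-4\right) 10 v{\left(-5 \right)} = \left(\left(-3 - -15\right) - 2\right) \left(-4\right) 10 \left(- \frac{17}{7} - 5\right) = \left(\left(-3 + 15\right) - 2\right) \left(-4\right) 10 \left(- \frac{52}{7}\right) = \left(12 - 2\right) \left(-4\right) 10 \left(- \frac{52}{7}\right) = 10 \left(-4\right) 10 \left(- \frac{52}{7}\right) = \left(-40\right) 10 \left(- \frac{52}{7}\right) = \left(-400\right) \left(- \frac{52}{7}\right) = \frac{20800}{7}$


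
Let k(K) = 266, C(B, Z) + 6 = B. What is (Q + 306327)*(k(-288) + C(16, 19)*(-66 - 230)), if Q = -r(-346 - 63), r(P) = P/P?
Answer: -825242244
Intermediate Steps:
C(B, Z) = -6 + B
r(P) = 1
Q = -1 (Q = -1*1 = -1)
(Q + 306327)*(k(-288) + C(16, 19)*(-66 - 230)) = (-1 + 306327)*(266 + (-6 + 16)*(-66 - 230)) = 306326*(266 + 10*(-296)) = 306326*(266 - 2960) = 306326*(-2694) = -825242244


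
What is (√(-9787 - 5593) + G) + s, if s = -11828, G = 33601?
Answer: 21773 + 2*I*√3845 ≈ 21773.0 + 124.02*I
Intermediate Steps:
(√(-9787 - 5593) + G) + s = (√(-9787 - 5593) + 33601) - 11828 = (√(-15380) + 33601) - 11828 = (2*I*√3845 + 33601) - 11828 = (33601 + 2*I*√3845) - 11828 = 21773 + 2*I*√3845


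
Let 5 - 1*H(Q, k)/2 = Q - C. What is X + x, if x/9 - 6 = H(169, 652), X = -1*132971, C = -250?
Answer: -140369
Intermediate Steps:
H(Q, k) = -490 - 2*Q (H(Q, k) = 10 - 2*(Q - 1*(-250)) = 10 - 2*(Q + 250) = 10 - 2*(250 + Q) = 10 + (-500 - 2*Q) = -490 - 2*Q)
X = -132971
x = -7398 (x = 54 + 9*(-490 - 2*169) = 54 + 9*(-490 - 338) = 54 + 9*(-828) = 54 - 7452 = -7398)
X + x = -132971 - 7398 = -140369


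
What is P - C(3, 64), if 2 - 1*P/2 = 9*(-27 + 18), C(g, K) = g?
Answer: 163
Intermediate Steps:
P = 166 (P = 4 - 18*(-27 + 18) = 4 - 18*(-9) = 4 - 2*(-81) = 4 + 162 = 166)
P - C(3, 64) = 166 - 1*3 = 166 - 3 = 163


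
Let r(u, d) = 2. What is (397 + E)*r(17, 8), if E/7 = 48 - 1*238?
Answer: -1866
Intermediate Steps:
E = -1330 (E = 7*(48 - 1*238) = 7*(48 - 238) = 7*(-190) = -1330)
(397 + E)*r(17, 8) = (397 - 1330)*2 = -933*2 = -1866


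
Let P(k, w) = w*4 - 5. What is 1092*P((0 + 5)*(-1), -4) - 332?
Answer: -23264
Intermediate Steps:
P(k, w) = -5 + 4*w (P(k, w) = 4*w - 5 = -5 + 4*w)
1092*P((0 + 5)*(-1), -4) - 332 = 1092*(-5 + 4*(-4)) - 332 = 1092*(-5 - 16) - 332 = 1092*(-21) - 332 = -22932 - 332 = -23264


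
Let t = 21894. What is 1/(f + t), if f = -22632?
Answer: -1/738 ≈ -0.0013550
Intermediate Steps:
1/(f + t) = 1/(-22632 + 21894) = 1/(-738) = -1/738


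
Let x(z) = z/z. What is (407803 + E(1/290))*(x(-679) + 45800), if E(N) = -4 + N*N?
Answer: 1570786328161701/84100 ≈ 1.8678e+10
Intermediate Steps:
E(N) = -4 + N²
x(z) = 1
(407803 + E(1/290))*(x(-679) + 45800) = (407803 + (-4 + (1/290)²))*(1 + 45800) = (407803 + (-4 + (1/290)²))*45801 = (407803 + (-4 + 1/84100))*45801 = (407803 - 336399/84100)*45801 = (34295895901/84100)*45801 = 1570786328161701/84100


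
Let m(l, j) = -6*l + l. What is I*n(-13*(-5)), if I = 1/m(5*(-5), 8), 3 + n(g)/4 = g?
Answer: 248/125 ≈ 1.9840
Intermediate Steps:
n(g) = -12 + 4*g
m(l, j) = -5*l
I = 1/125 (I = 1/(-25*(-5)) = 1/(-5*(-25)) = 1/125 ≈ 0.0080000)
I*n(-13*(-5)) = (-12 + 4*(-13*(-5)))/125 = (-12 + 4*65)/125 = (-12 + 260)/125 = (1/125)*248 = 248/125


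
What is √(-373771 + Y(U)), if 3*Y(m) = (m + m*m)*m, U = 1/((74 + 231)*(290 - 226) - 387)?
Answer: I*√138749263529069919697/19266931 ≈ 611.37*I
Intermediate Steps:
U = 1/19133 (U = 1/(305*64 - 387) = 1/(19520 - 387) = 1/19133 ≈ 5.2266e-5)
Y(m) = m*(m + m²)/3 (Y(m) = ((m + m*m)*m)/3 = ((m + m²)*m)/3 = (m*(m + m²))/3 = m*(m + m²)/3)
√(-373771 + Y(U)) = √(-373771 + (1/19133)²*(1 + 1/19133)/3) = √(-373771 + (⅓)*(1/366071689)*(19134/19133)) = √(-373771 + 6378/7004049625637) = √(-2617910632623960749/7004049625637) = I*√138749263529069919697/19266931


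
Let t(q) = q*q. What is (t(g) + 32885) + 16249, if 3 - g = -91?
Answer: 57970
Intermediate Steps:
g = 94 (g = 3 - 1*(-91) = 3 + 91 = 94)
t(q) = q²
(t(g) + 32885) + 16249 = (94² + 32885) + 16249 = (8836 + 32885) + 16249 = 41721 + 16249 = 57970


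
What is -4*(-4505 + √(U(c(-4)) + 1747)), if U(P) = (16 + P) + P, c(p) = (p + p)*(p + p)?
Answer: 18020 - 4*√1891 ≈ 17846.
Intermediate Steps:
c(p) = 4*p² (c(p) = (2*p)*(2*p) = 4*p²)
U(P) = 16 + 2*P
-4*(-4505 + √(U(c(-4)) + 1747)) = -4*(-4505 + √((16 + 2*(4*(-4)²)) + 1747)) = -4*(-4505 + √((16 + 2*(4*16)) + 1747)) = -4*(-4505 + √((16 + 2*64) + 1747)) = -4*(-4505 + √((16 + 128) + 1747)) = -4*(-4505 + √(144 + 1747)) = -4*(-4505 + √1891) = 18020 - 4*√1891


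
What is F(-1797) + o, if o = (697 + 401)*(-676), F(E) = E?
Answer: -744045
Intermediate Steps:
o = -742248 (o = 1098*(-676) = -742248)
F(-1797) + o = -1797 - 742248 = -744045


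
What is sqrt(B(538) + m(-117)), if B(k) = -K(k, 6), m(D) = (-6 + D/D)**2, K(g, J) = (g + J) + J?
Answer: 5*I*sqrt(21) ≈ 22.913*I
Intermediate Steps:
K(g, J) = g + 2*J (K(g, J) = (J + g) + J = g + 2*J)
m(D) = 25 (m(D) = (-6 + 1)**2 = (-5)**2 = 25)
B(k) = -12 - k (B(k) = -(k + 2*6) = -(k + 12) = -(12 + k) = -12 - k)
sqrt(B(538) + m(-117)) = sqrt((-12 - 1*538) + 25) = sqrt((-12 - 538) + 25) = sqrt(-550 + 25) = sqrt(-525) = 5*I*sqrt(21)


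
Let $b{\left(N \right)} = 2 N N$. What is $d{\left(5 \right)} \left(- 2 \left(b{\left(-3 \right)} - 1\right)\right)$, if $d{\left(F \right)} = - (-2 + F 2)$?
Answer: $272$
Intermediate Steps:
$b{\left(N \right)} = 2 N^{2}$
$d{\left(F \right)} = 2 - 2 F$ ($d{\left(F \right)} = - (-2 + 2 F) = 2 - 2 F$)
$d{\left(5 \right)} \left(- 2 \left(b{\left(-3 \right)} - 1\right)\right) = \left(2 - 10\right) \left(- 2 \left(2 \left(-3\right)^{2} - 1\right)\right) = \left(2 - 10\right) \left(- 2 \left(2 \cdot 9 - 1\right)\right) = - 8 \left(- 2 \left(18 - 1\right)\right) = - 8 \left(\left(-2\right) 17\right) = \left(-8\right) \left(-34\right) = 272$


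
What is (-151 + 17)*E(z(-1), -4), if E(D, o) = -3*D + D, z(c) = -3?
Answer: -804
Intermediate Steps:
E(D, o) = -2*D
(-151 + 17)*E(z(-1), -4) = (-151 + 17)*(-2*(-3)) = -134*6 = -804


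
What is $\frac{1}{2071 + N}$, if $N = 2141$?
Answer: $\frac{1}{4212} \approx 0.00023742$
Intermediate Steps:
$\frac{1}{2071 + N} = \frac{1}{2071 + 2141} = \frac{1}{4212}$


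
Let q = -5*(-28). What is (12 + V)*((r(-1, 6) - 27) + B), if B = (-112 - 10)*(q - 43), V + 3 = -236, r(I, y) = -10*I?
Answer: 2690177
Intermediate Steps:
V = -239 (V = -3 - 236 = -239)
q = 140
B = -11834 (B = (-112 - 10)*(140 - 43) = -122*97 = -11834)
(12 + V)*((r(-1, 6) - 27) + B) = (12 - 239)*((-10*(-1) - 27) - 11834) = -227*((10 - 27) - 11834) = -227*(-17 - 11834) = -227*(-11851) = 2690177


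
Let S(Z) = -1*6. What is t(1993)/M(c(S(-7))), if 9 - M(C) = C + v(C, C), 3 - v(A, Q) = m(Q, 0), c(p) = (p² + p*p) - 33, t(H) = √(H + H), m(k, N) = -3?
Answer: -√3986/36 ≈ -1.7537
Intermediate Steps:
S(Z) = -6
t(H) = √2*√H (t(H) = √(2*H) = √2*√H)
c(p) = -33 + 2*p² (c(p) = (p² + p²) - 33 = 2*p² - 33 = -33 + 2*p²)
v(A, Q) = 6 (v(A, Q) = 3 - 1*(-3) = 3 + 3 = 6)
M(C) = 3 - C (M(C) = 9 - (C + 6) = 9 - (6 + C) = 9 + (-6 - C) = 3 - C)
t(1993)/M(c(S(-7))) = (√2*√1993)/(3 - (-33 + 2*(-6)²)) = √3986/(3 - (-33 + 2*36)) = √3986/(3 - (-33 + 72)) = √3986/(3 - 1*39) = √3986/(3 - 39) = √3986/(-36) = √3986*(-1/36) = -√3986/36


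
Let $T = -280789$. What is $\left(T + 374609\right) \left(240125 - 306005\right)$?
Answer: $-6180861600$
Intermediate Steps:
$\left(T + 374609\right) \left(240125 - 306005\right) = \left(-280789 + 374609\right) \left(240125 - 306005\right) = 93820 \left(-65880\right) = -6180861600$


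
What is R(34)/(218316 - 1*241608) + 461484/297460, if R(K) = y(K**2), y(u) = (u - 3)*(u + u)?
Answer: -48887559077/433027395 ≈ -112.90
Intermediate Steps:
y(u) = 2*u*(-3 + u) (y(u) = (-3 + u)*(2*u) = 2*u*(-3 + u))
R(K) = 2*K**2*(-3 + K**2)
R(34)/(218316 - 1*241608) + 461484/297460 = (2*34**2*(-3 + 34**2))/(218316 - 1*241608) + 461484/297460 = (2*1156*(-3 + 1156))/(218316 - 241608) + 461484*(1/297460) = (2*1156*1153)/(-23292) + 115371/74365 = 2665736*(-1/23292) + 115371/74365 = -666434/5823 + 115371/74365 = -48887559077/433027395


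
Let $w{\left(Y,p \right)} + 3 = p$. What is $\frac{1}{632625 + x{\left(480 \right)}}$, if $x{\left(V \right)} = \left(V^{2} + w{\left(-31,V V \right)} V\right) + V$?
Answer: $\frac{1}{111454065} \approx 8.9723 \cdot 10^{-9}$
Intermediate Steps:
$w{\left(Y,p \right)} = -3 + p$
$x{\left(V \right)} = V + V^{2} + V \left(-3 + V^{2}\right)$ ($x{\left(V \right)} = \left(V^{2} + \left(-3 + V V\right) V\right) + V = \left(V^{2} + \left(-3 + V^{2}\right) V\right) + V = \left(V^{2} + V \left(-3 + V^{2}\right)\right) + V = V + V^{2} + V \left(-3 + V^{2}\right)$)
$\frac{1}{632625 + x{\left(480 \right)}} = \frac{1}{632625 + 480 \left(-2 + 480 + 480^{2}\right)} = \frac{1}{632625 + 480 \left(-2 + 480 + 230400\right)} = \frac{1}{632625 + 480 \cdot 230878} = \frac{1}{632625 + 110821440} = \frac{1}{111454065}$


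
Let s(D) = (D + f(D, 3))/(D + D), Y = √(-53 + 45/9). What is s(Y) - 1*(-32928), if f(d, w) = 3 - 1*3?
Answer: 65857/2 ≈ 32929.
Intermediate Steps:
f(d, w) = 0 (f(d, w) = 3 - 3 = 0)
Y = 4*I*√3 (Y = √(-53 + 45*(⅑)) = √(-53 + 5) = √(-48) = 4*I*√3 ≈ 6.9282*I)
s(D) = ½ (s(D) = (D + 0)/(D + D) = D/((2*D)) = D*(1/(2*D)) = ½)
s(Y) - 1*(-32928) = ½ - 1*(-32928) = ½ + 32928 = 65857/2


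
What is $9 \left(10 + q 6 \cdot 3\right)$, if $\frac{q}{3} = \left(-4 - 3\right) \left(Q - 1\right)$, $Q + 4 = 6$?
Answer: $-3312$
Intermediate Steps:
$Q = 2$ ($Q = -4 + 6 = 2$)
$q = -21$ ($q = 3 \left(-4 - 3\right) \left(2 - 1\right) = 3 \left(\left(-7\right) 1\right) = 3 \left(-7\right) = -21$)
$9 \left(10 + q 6 \cdot 3\right) = 9 \left(10 + \left(-21\right) 6 \cdot 3\right) = 9 \left(10 - 378\right) = 9 \left(-368\right) = -3312$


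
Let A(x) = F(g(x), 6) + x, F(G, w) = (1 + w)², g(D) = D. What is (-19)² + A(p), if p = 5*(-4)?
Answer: 390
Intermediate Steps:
p = -20
A(x) = 49 + x (A(x) = (1 + 6)² + x = 7² + x = 49 + x)
(-19)² + A(p) = (-19)² + (49 - 20) = 361 + 29 = 390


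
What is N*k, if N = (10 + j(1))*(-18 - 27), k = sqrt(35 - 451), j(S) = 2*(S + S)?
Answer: -2520*I*sqrt(26) ≈ -12850.0*I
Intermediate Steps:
j(S) = 4*S (j(S) = 2*(2*S) = 4*S)
k = 4*I*sqrt(26) (k = sqrt(-416) = 4*I*sqrt(26) ≈ 20.396*I)
N = -630 (N = (10 + 4*1)*(-18 - 27) = (10 + 4)*(-45) = 14*(-45) = -630)
N*k = -2520*I*sqrt(26)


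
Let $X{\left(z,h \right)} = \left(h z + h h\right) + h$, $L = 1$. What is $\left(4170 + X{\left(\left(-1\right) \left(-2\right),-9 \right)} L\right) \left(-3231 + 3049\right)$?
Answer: $-768768$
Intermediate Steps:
$X{\left(z,h \right)} = h + h^{2} + h z$ ($X{\left(z,h \right)} = \left(h z + h^{2}\right) + h = \left(h^{2} + h z\right) + h = h + h^{2} + h z$)
$\left(4170 + X{\left(\left(-1\right) \left(-2\right),-9 \right)} L\right) \left(-3231 + 3049\right) = \left(4170 + - 9 \left(1 - 9 - -2\right) 1\right) \left(-3231 + 3049\right) = \left(4170 + - 9 \left(1 - 9 + 2\right) 1\right) \left(-182\right) = \left(4170 + \left(-9\right) \left(-6\right) 1\right) \left(-182\right) = \left(4170 + 54 \cdot 1\right) \left(-182\right) = \left(4170 + 54\right) \left(-182\right) = 4224 \left(-182\right) = -768768$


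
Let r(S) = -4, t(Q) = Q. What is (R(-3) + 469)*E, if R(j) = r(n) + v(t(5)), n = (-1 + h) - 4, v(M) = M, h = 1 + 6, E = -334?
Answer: -156980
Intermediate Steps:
h = 7
n = 2 (n = (-1 + 7) - 4 = 6 - 4 = 2)
R(j) = 1 (R(j) = -4 + 5 = 1)
(R(-3) + 469)*E = (1 + 469)*(-334) = 470*(-334) = -156980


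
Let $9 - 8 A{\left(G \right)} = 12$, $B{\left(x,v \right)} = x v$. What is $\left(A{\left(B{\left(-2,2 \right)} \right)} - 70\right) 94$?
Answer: $- \frac{26461}{4} \approx -6615.3$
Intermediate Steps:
$B{\left(x,v \right)} = v x$
$A{\left(G \right)} = - \frac{3}{8}$ ($A{\left(G \right)} = \frac{9}{8} - \frac{3}{2} = - \frac{3}{8}$)
$\left(A{\left(B{\left(-2,2 \right)} \right)} - 70\right) 94 = \left(- \frac{3}{8} - 70\right) 94 = \left(- \frac{563}{8}\right) 94 = - \frac{26461}{4}$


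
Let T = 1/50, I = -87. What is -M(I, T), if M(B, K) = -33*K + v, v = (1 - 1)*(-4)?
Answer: 33/50 ≈ 0.66000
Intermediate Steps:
v = 0 (v = 0*(-4) = 0)
T = 1/50 ≈ 0.020000
M(B, K) = -33*K (M(B, K) = -33*K + 0 = -33*K)
-M(I, T) = -(-33)/50 = -1*(-33/50) = 33/50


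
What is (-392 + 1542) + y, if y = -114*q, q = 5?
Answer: 580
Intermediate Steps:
y = -570 (y = -114*5 = -570)
(-392 + 1542) + y = (-392 + 1542) - 570 = 1150 - 570 = 580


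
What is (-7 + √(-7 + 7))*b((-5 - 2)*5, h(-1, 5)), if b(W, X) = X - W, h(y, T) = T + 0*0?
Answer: -280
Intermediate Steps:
h(y, T) = T (h(y, T) = T + 0 = T)
(-7 + √(-7 + 7))*b((-5 - 2)*5, h(-1, 5)) = (-7 + √(-7 + 7))*(5 - (-5 - 2)*5) = (-7 + √0)*(5 - (-7)*5) = (-7 + 0)*(5 - 1*(-35)) = -7*(5 + 35) = -7*40 = -280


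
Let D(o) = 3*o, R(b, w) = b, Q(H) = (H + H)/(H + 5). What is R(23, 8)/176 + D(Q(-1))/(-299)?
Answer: 7141/52624 ≈ 0.13570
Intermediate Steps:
Q(H) = 2*H/(5 + H) (Q(H) = (2*H)/(5 + H) = 2*H/(5 + H))
R(23, 8)/176 + D(Q(-1))/(-299) = 23/176 + (3*(2*(-1)/(5 - 1)))/(-299) = 23*(1/176) + (3*(2*(-1)/4))*(-1/299) = 23/176 + (3*(2*(-1)*(¼)))*(-1/299) = 23/176 + (3*(-½))*(-1/299) = 23/176 - 3/2*(-1/299) = 23/176 + 3/598 = 7141/52624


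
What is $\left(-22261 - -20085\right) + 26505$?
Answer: $24329$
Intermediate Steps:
$\left(-22261 - -20085\right) + 26505 = \left(-22261 + 20085\right) + 26505 = -2176 + 26505 = 24329$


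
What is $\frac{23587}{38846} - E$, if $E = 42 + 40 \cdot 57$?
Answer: $- \frac{90176825}{38846} \approx -2321.4$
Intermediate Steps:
$E = 2322$ ($E = 42 + 2280 = 2322$)
$\frac{23587}{38846} - E = \frac{23587}{38846} - 2322 = - \frac{90176825}{38846}$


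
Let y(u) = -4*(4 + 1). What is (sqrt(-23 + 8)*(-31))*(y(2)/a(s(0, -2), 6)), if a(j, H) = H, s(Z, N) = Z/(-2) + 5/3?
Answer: 310*I*sqrt(15)/3 ≈ 400.21*I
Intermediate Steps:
s(Z, N) = 5/3 - Z/2 (s(Z, N) = Z*(-1/2) + 5*(1/3) = -Z/2 + 5/3 = 5/3 - Z/2)
y(u) = -20 (y(u) = -4*5 = -20)
(sqrt(-23 + 8)*(-31))*(y(2)/a(s(0, -2), 6)) = (sqrt(-23 + 8)*(-31))*(-20/6) = (sqrt(-15)*(-31))*(-20*1/6) = ((I*sqrt(15))*(-31))*(-10/3) = -31*I*sqrt(15)*(-10/3) = 310*I*sqrt(15)/3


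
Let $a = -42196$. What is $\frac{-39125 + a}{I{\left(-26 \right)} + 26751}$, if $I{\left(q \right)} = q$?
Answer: $- \frac{81321}{26725} \approx -3.0429$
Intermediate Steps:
$\frac{-39125 + a}{I{\left(-26 \right)} + 26751} = \frac{-39125 - 42196}{-26 + 26751} = - \frac{81321}{26725}$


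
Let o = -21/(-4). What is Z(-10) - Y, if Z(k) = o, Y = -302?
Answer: 1229/4 ≈ 307.25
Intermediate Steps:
o = 21/4 (o = -21*(-1/4) = 21/4 ≈ 5.2500)
Z(k) = 21/4
Z(-10) - Y = 21/4 - 1*(-302) = 21/4 + 302 = 1229/4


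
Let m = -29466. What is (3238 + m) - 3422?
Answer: -29650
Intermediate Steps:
(3238 + m) - 3422 = (3238 - 29466) - 3422 = -26228 - 3422 = -29650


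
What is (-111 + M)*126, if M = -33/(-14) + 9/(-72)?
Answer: -54819/4 ≈ -13705.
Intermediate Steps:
M = 125/56 (M = -33*(-1/14) + 9*(-1/72) = 33/14 - ⅛ = 125/56 ≈ 2.2321)
(-111 + M)*126 = (-111 + 125/56)*126 = -6091/56*126 = -54819/4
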